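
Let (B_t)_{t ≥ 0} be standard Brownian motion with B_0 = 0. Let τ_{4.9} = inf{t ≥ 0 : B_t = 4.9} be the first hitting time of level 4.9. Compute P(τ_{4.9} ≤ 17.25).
P(τ_{4.9} ≤ 17.25) = 2(1 − Φ(4.9/√17.25)) = 2(1 − Φ(1.1798)) ≈ 0.2381

By the reflection principle for standard BM, P(τ_b ≤ t) = 2 · P(B_t ≥ b). Since B_t ~ N(0, t), P(B_t ≥ 4.9) = 1 − Φ(4.9/√t) = 1 − Φ(4.9/√17.25) = 1 − Φ(1.1798) ≈ 0.11904. Doubling: P(τ_{4.9} ≤ 17.25) ≈ 2 · 0.11904 = 0.23808 ≈ 0.2381.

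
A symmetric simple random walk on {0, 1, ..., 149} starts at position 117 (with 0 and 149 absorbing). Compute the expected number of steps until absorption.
E[τ | X_0 = 117] = 3744

Let v_k = E[τ | X_0 = k]. Boundary: v_0 = v_149 = 0. Recurrence: v_k = 1 + (v_{k-1} + v_{k+1})/2 for 1 ≤ k ≤ 148. The particular solution to v_k − (v_{k-1} + v_{k+1})/2 = 1 is v_k = −k^2. Adding homogeneous solution A + B k and matching boundaries gives v_k = k (149 − k). Substituting k = 117: v_117 = 117 · 32 = 3744.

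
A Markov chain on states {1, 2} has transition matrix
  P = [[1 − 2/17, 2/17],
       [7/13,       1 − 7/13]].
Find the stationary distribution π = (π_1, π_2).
π_1 = 119/145, π_2 = 26/145

Solve πP = π with π_1 + π_2 = 1. From πP = π: π_1 · (1 − 2/17) + π_2 · 7/13 = π_1 ⇒ π_2 · 7/13 = π_1 · 2/17 ⇒ π_2/π_1 = (2/17)/(7/13) = 26/119. Together with π_1 + π_2 = 1:
  π_1 = (7/13)/(2/17 + 7/13) = (7/13)/(145/221) = 119/145,
  π_2 = (2/17)/(2/17 + 7/13) = (2/17)/(145/221) = 26/145.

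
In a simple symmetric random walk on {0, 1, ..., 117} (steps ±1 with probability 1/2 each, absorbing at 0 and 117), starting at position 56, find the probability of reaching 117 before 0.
P(hit 117 before 0) = 56/117

Let u_k = P(hit 117 before 0 | start at k). Then u_0 = 0, u_117 = 1, and u_k = u_{k-1}/2 + u_{k+1}/2 for 1 ≤ k ≤ 116. This harmonic recurrence is solved by u_k = k/117, giving u_56 = 56/117.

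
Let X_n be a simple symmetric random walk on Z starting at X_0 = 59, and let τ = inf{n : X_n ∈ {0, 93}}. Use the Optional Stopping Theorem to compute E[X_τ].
E[X_τ] = 59

X_n is a martingale and τ is a bounded-mean stopping time (indeed τ is finite a.s. with bounded expectation since the walk is in a bounded region). By the OST, E[X_τ] = E[X_0] = 59. Equivalently: E[X_τ] = 93 · P(hit 93 first) + 0 · P(hit 0 first) = 93 · (59/93) = 59.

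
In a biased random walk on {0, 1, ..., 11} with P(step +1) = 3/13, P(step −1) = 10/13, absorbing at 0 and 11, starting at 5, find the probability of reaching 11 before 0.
P(hit 11 before 0) = (1 − (10/3)^5) / (1 − (10/3)^11) = 10388979/14285688979

Let u_k denote P(reach 11 before 0 | start at k). Boundary: u_0 = 0, u_11 = 1. Recurrence: u_k = 3/13·u_{k+1} + 10/13·u_{k-1} for 1 ≤ k ≤ 10. Try u_k = A + B·r^k with r = q/p = (10/13)/(3/13) = 10/3. Substitution satisfies the recurrence; boundary conditions give:
  u_k = (1 − r^k) / (1 − r^N) = (1 − (10/3)^5) / (1 − (10/3)^11) = 10388979/14285688979.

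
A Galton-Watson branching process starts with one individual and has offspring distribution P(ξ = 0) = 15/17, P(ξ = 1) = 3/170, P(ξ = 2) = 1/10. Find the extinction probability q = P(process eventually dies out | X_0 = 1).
q = 1

Mean offspring μ = 0·15/17 + 1·3/170 + 2·1/10 = 37/170 ≤ 1. For μ ≤ 1 with offspring not concentrated at 1, the Galton-Watson process goes extinct almost surely, so q = 1.
(Algebraic check: The pgf is f(s) = 15/17 + 3/170·s + 1/10·s². The extinction probability q is the smallest fixed point of f in [0, 1]. Setting s = f(s):
  1/10·s² + (3/170 − 1)·s + 15/17 = 0
  1/10·s² − (15/17 + 1/10)·s + 15/17 = 0
which factors as (s − 1)·(1/10·s − 15/17) = 0, giving roots s = 1 and s = (15/17)/(1/10) = 150/17. Since 150/17 ≥ 1, the smallest root in [0, 1] is s = 1.)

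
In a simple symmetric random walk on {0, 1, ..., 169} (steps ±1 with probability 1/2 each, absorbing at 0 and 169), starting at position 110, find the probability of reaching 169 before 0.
P(hit 169 before 0) = 110/169

Let u_k = P(hit 169 before 0 | start at k). Then u_0 = 0, u_169 = 1, and u_k = u_{k-1}/2 + u_{k+1}/2 for 1 ≤ k ≤ 168. This harmonic recurrence is solved by u_k = k/169, giving u_110 = 110/169.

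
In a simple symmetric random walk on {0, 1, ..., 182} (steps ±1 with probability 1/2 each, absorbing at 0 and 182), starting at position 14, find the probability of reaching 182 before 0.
P(hit 182 before 0) = 14/182 = 1/13

Let u_k = P(hit 182 before 0 | start at k). Then u_0 = 0, u_182 = 1, and u_k = u_{k-1}/2 + u_{k+1}/2 for 1 ≤ k ≤ 181. This harmonic recurrence is solved by u_k = k/182, giving u_14 = 14/182 = 1/13.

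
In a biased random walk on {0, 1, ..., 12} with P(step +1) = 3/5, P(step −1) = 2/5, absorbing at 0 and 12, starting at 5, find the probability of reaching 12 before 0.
P(hit 12 before 0) = (1 − (2/3)^5) / (1 − (2/3)^12) = 461457/527345

Let u_k denote P(reach 12 before 0 | start at k). Boundary: u_0 = 0, u_12 = 1. Recurrence: u_k = 3/5·u_{k+1} + 2/5·u_{k-1} for 1 ≤ k ≤ 11. Try u_k = A + B·r^k with r = q/p = (2/5)/(3/5) = 2/3. Substitution satisfies the recurrence; boundary conditions give:
  u_k = (1 − r^k) / (1 − r^N) = (1 − (2/3)^5) / (1 − (2/3)^12) = 461457/527345.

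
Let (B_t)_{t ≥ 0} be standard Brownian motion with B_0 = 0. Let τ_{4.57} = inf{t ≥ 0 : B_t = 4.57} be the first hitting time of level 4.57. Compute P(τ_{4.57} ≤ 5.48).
P(τ_{4.57} ≤ 5.48) = 2(1 − Φ(4.57/√5.48)) = 2(1 − Φ(1.9522)) ≈ 0.0509

By the reflection principle for standard BM, P(τ_b ≤ t) = 2 · P(B_t ≥ b). Since B_t ~ N(0, t), P(B_t ≥ 4.57) = 1 − Φ(4.57/√t) = 1 − Φ(4.57/√5.48) = 1 − Φ(1.9522) ≈ 0.02546. Doubling: P(τ_{4.57} ≤ 5.48) ≈ 2 · 0.02546 = 0.05092 ≈ 0.0509.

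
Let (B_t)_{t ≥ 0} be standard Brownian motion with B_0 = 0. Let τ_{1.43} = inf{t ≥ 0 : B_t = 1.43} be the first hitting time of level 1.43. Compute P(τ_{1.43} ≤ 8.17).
P(τ_{1.43} ≤ 8.17) = 2(1 − Φ(1.43/√8.17)) = 2(1 − Φ(0.5003)) ≈ 0.6169

By the reflection principle for standard BM, P(τ_b ≤ t) = 2 · P(B_t ≥ b). Since B_t ~ N(0, t), P(B_t ≥ 1.43) = 1 − Φ(1.43/√t) = 1 − Φ(1.43/√8.17) = 1 − Φ(0.5003) ≈ 0.30843. Doubling: P(τ_{1.43} ≤ 8.17) ≈ 2 · 0.30843 = 0.61686 ≈ 0.6169.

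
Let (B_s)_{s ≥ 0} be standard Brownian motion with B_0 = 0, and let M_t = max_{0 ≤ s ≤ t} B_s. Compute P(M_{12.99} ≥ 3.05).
P(M_{12.99} ≥ 3.05) = 2·P(B_{12.99} ≥ 3.05) = 2(1 − Φ(3.05/√12.99)) ≈ 0.3974

By the reflection principle for Brownian motion, P(M_t ≥ a) = 2 · P(B_t ≥ a) for a ≥ 0. Since B_t ~ N(0, t), P(B_t ≥ 3.05) = 1 − Φ(3.05/√t) = 1 − Φ(3.05/√12.99) = 1 − Φ(0.8462). So
  P(M_{12.99} ≥ 3.05) = 2(1 − Φ(0.8462)) ≈ 0.3974.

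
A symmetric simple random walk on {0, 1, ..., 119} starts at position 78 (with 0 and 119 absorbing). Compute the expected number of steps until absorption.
E[τ | X_0 = 78] = 3198

Let v_k = E[τ | X_0 = k]. Boundary: v_0 = v_119 = 0. Recurrence: v_k = 1 + (v_{k-1} + v_{k+1})/2 for 1 ≤ k ≤ 118. The particular solution to v_k − (v_{k-1} + v_{k+1})/2 = 1 is v_k = −k^2. Adding homogeneous solution A + B k and matching boundaries gives v_k = k (119 − k). Substituting k = 78: v_78 = 78 · 41 = 3198.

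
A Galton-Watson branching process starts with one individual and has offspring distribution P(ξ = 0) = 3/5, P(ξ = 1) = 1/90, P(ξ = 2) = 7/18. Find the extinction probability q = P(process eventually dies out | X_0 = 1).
q = 1

Mean offspring μ = 0·3/5 + 1·1/90 + 2·7/18 = 71/90 ≤ 1. For μ ≤ 1 with offspring not concentrated at 1, the Galton-Watson process goes extinct almost surely, so q = 1.
(Algebraic check: The pgf is f(s) = 3/5 + 1/90·s + 7/18·s². The extinction probability q is the smallest fixed point of f in [0, 1]. Setting s = f(s):
  7/18·s² + (1/90 − 1)·s + 3/5 = 0
  7/18·s² − (3/5 + 7/18)·s + 3/5 = 0
which factors as (s − 1)·(7/18·s − 3/5) = 0, giving roots s = 1 and s = (3/5)/(7/18) = 54/35. Since 54/35 ≥ 1, the smallest root in [0, 1] is s = 1.)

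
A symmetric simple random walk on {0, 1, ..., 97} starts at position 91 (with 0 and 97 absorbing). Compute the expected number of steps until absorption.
E[τ | X_0 = 91] = 546

Let v_k = E[τ | X_0 = k]. Boundary: v_0 = v_97 = 0. Recurrence: v_k = 1 + (v_{k-1} + v_{k+1})/2 for 1 ≤ k ≤ 96. The particular solution to v_k − (v_{k-1} + v_{k+1})/2 = 1 is v_k = −k^2. Adding homogeneous solution A + B k and matching boundaries gives v_k = k (97 − k). Substituting k = 91: v_91 = 91 · 6 = 546.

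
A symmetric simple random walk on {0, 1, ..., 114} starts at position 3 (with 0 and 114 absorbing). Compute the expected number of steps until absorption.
E[τ | X_0 = 3] = 333

Let v_k = E[τ | X_0 = k]. Boundary: v_0 = v_114 = 0. Recurrence: v_k = 1 + (v_{k-1} + v_{k+1})/2 for 1 ≤ k ≤ 113. The particular solution to v_k − (v_{k-1} + v_{k+1})/2 = 1 is v_k = −k^2. Adding homogeneous solution A + B k and matching boundaries gives v_k = k (114 − k). Substituting k = 3: v_3 = 3 · 111 = 333.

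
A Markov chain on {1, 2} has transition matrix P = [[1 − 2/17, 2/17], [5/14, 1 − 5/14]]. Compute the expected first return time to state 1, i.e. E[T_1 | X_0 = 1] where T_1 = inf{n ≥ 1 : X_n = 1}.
E[T_1 | X_0 = 1] = 1/π_1 = 113/85

For an irreducible recurrent Markov chain with stationary distribution π, E[T_i | X_0 = i] = 1/π_i (Kac's formula). Here π_1 = (5/14)/(2/17 + 5/14) = (5/14)/(113/238) = 85/113, so E[T_1 | X_0 = 1] = 1/π_1 = (2/17 + 5/14)/(5/14) = (113/238)/(5/14) = 113/85.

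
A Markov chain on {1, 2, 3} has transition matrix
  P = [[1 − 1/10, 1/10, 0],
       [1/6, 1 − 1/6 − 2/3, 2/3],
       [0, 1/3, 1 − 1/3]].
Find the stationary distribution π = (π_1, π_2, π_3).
π = (5/14, 3/14, 3/7)

This is a birth-death chain on three states, which satisfies detailed balance: π_1 · P_{12} = π_2 · P_{21} and π_2 · P_{23} = π_3 · P_{32}.
From π_1 · 1/10 = π_2 · 1/6: π_2/π_1 = (1/10)/(1/6) = 3/5.
From π_2 · 2/3 = π_3 · 1/3: π_3/π_2 = (2/3)/(1/3) = 2.
Take π_1 proportional to 1; then unnormalized π = (1, 3/5, 6/5). Normalize by dividing by the sum 14/5:
  π = (5/14, 3/14, 3/7).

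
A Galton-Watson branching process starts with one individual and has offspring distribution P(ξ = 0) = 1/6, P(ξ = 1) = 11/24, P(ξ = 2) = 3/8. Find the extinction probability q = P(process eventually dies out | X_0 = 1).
q = 4/9

The pgf is f(s) = 1/6 + 11/24·s + 3/8·s². The extinction probability q is the smallest fixed point of f in [0, 1]. Setting s = f(s):
  3/8·s² + (11/24 − 1)·s + 1/6 = 0
  3/8·s² − (1/6 + 3/8)·s + 1/6 = 0
which factors as (s − 1)·(3/8·s − 1/6) = 0, giving roots s = 1 and s = (1/6)/(3/8) = 4/9.
Mean offspring μ = 11/24 + 2·3/8 = 29/24 > 1 (supercritical), so q < 1. The extinction probability is the smaller root: q = (1/6)/(3/8) = 4/9.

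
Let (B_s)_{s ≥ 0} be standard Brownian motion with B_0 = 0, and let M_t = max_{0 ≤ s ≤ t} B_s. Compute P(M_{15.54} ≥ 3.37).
P(M_{15.54} ≥ 3.37) = 2·P(B_{15.54} ≥ 3.37) = 2(1 − Φ(3.37/√15.54)) ≈ 0.3926

By the reflection principle for Brownian motion, P(M_t ≥ a) = 2 · P(B_t ≥ a) for a ≥ 0. Since B_t ~ N(0, t), P(B_t ≥ 3.37) = 1 − Φ(3.37/√t) = 1 − Φ(3.37/√15.54) = 1 − Φ(0.8549). So
  P(M_{15.54} ≥ 3.37) = 2(1 − Φ(0.8549)) ≈ 0.3926.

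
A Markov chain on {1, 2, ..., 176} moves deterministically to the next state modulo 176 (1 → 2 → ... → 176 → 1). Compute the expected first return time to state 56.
E[T_56 | X_0 = 56] = 176

The chain cycles deterministically, so starting at state 56 it returns in exactly 176 steps. Equivalently, the stationary distribution is uniform π_j = 1/176 for every state j, so by Kac's formula E[T_56] = 1/π_56 = 176.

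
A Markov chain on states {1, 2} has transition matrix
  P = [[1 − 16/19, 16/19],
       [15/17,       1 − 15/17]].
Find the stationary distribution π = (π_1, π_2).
π_1 = 285/557, π_2 = 272/557

Solve πP = π with π_1 + π_2 = 1. From πP = π: π_1 · (1 − 16/19) + π_2 · 15/17 = π_1 ⇒ π_2 · 15/17 = π_1 · 16/19 ⇒ π_2/π_1 = (16/19)/(15/17) = 272/285. Together with π_1 + π_2 = 1:
  π_1 = (15/17)/(16/19 + 15/17) = (15/17)/(557/323) = 285/557,
  π_2 = (16/19)/(16/19 + 15/17) = (16/19)/(557/323) = 272/557.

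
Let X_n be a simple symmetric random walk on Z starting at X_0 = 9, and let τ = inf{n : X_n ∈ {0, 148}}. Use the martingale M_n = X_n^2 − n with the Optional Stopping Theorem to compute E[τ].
E[τ] = 1251

M_n = X_n^2 − n is a martingale (since E[X_{n+1}^2 | F_n] = X_n^2 + 1). By OST (τ has finite mean in a bounded region), E[M_τ] = E[M_0] = X_0^2 − 0 = 9^2 = 81. Also E[M_τ] = E[X_τ^2] − E[τ]. The walk exits at 0 or 148, with P(hit 148 first) = 9/148, so E[X_τ^2] = 148^2 · 9/148 + 0 = 1332. Thus E[τ] = E[X_τ^2] − E[M_τ] = 1332 − 81 = 1251 = 9(148 − 9) = 1251.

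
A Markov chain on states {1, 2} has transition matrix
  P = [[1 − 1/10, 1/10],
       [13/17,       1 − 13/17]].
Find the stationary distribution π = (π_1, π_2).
π_1 = 130/147, π_2 = 17/147

Solve πP = π with π_1 + π_2 = 1. From πP = π: π_1 · (1 − 1/10) + π_2 · 13/17 = π_1 ⇒ π_2 · 13/17 = π_1 · 1/10 ⇒ π_2/π_1 = (1/10)/(13/17) = 17/130. Together with π_1 + π_2 = 1:
  π_1 = (13/17)/(1/10 + 13/17) = (13/17)/(147/170) = 130/147,
  π_2 = (1/10)/(1/10 + 13/17) = (1/10)/(147/170) = 17/147.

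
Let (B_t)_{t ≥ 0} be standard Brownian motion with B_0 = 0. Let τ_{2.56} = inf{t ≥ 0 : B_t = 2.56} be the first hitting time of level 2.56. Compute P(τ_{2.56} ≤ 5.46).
P(τ_{2.56} ≤ 5.46) = 2(1 − Φ(2.56/√5.46)) = 2(1 − Φ(1.0956)) ≈ 0.2733

By the reflection principle for standard BM, P(τ_b ≤ t) = 2 · P(B_t ≥ b). Since B_t ~ N(0, t), P(B_t ≥ 2.56) = 1 − Φ(2.56/√t) = 1 − Φ(2.56/√5.46) = 1 − Φ(1.0956) ≈ 0.13663. Doubling: P(τ_{2.56} ≤ 5.46) ≈ 2 · 0.13663 = 0.27326 ≈ 0.2733.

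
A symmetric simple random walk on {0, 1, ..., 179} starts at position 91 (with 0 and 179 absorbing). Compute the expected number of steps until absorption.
E[τ | X_0 = 91] = 8008

Let v_k = E[τ | X_0 = k]. Boundary: v_0 = v_179 = 0. Recurrence: v_k = 1 + (v_{k-1} + v_{k+1})/2 for 1 ≤ k ≤ 178. The particular solution to v_k − (v_{k-1} + v_{k+1})/2 = 1 is v_k = −k^2. Adding homogeneous solution A + B k and matching boundaries gives v_k = k (179 − k). Substituting k = 91: v_91 = 91 · 88 = 8008.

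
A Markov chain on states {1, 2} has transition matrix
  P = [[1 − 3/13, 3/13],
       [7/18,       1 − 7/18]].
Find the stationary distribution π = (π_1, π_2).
π_1 = 91/145, π_2 = 54/145

Solve πP = π with π_1 + π_2 = 1. From πP = π: π_1 · (1 − 3/13) + π_2 · 7/18 = π_1 ⇒ π_2 · 7/18 = π_1 · 3/13 ⇒ π_2/π_1 = (3/13)/(7/18) = 54/91. Together with π_1 + π_2 = 1:
  π_1 = (7/18)/(3/13 + 7/18) = (7/18)/(145/234) = 91/145,
  π_2 = (3/13)/(3/13 + 7/18) = (3/13)/(145/234) = 54/145.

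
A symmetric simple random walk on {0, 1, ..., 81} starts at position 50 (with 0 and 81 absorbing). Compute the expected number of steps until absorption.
E[τ | X_0 = 50] = 1550

Let v_k = E[τ | X_0 = k]. Boundary: v_0 = v_81 = 0. Recurrence: v_k = 1 + (v_{k-1} + v_{k+1})/2 for 1 ≤ k ≤ 80. The particular solution to v_k − (v_{k-1} + v_{k+1})/2 = 1 is v_k = −k^2. Adding homogeneous solution A + B k and matching boundaries gives v_k = k (81 − k). Substituting k = 50: v_50 = 50 · 31 = 1550.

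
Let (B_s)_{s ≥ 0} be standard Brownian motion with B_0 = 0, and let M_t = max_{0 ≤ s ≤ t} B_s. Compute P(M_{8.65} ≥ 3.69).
P(M_{8.65} ≥ 3.69) = 2·P(B_{8.65} ≥ 3.69) = 2(1 − Φ(3.69/√8.65)) ≈ 0.2096

By the reflection principle for Brownian motion, P(M_t ≥ a) = 2 · P(B_t ≥ a) for a ≥ 0. Since B_t ~ N(0, t), P(B_t ≥ 3.69) = 1 − Φ(3.69/√t) = 1 − Φ(3.69/√8.65) = 1 − Φ(1.2546). So
  P(M_{8.65} ≥ 3.69) = 2(1 − Φ(1.2546)) ≈ 0.2096.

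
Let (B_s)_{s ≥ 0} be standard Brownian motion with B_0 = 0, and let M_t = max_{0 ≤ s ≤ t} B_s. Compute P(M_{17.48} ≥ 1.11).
P(M_{17.48} ≥ 1.11) = 2·P(B_{17.48} ≥ 1.11) = 2(1 − Φ(1.11/√17.48)) ≈ 0.7906

By the reflection principle for Brownian motion, P(M_t ≥ a) = 2 · P(B_t ≥ a) for a ≥ 0. Since B_t ~ N(0, t), P(B_t ≥ 1.11) = 1 − Φ(1.11/√t) = 1 − Φ(1.11/√17.48) = 1 − Φ(0.2655). So
  P(M_{17.48} ≥ 1.11) = 2(1 − Φ(0.2655)) ≈ 0.7906.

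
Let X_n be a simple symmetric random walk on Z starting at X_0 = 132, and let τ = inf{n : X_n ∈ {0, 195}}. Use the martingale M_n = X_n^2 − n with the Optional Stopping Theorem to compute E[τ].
E[τ] = 8316

M_n = X_n^2 − n is a martingale (since E[X_{n+1}^2 | F_n] = X_n^2 + 1). By OST (τ has finite mean in a bounded region), E[M_τ] = E[M_0] = X_0^2 − 0 = 132^2 = 17424. Also E[M_τ] = E[X_τ^2] − E[τ]. The walk exits at 0 or 195, with P(hit 195 first) = 132/195, so E[X_τ^2] = 195^2 · 132/195 + 0 = 25740. Thus E[τ] = E[X_τ^2] − E[M_τ] = 25740 − 17424 = 8316 = 132(195 − 132) = 8316.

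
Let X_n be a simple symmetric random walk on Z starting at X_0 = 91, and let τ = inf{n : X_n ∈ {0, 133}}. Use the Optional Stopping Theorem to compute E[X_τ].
E[X_τ] = 91

X_n is a martingale and τ is a bounded-mean stopping time (indeed τ is finite a.s. with bounded expectation since the walk is in a bounded region). By the OST, E[X_τ] = E[X_0] = 91. Equivalently: E[X_τ] = 133 · P(hit 133 first) + 0 · P(hit 0 first) = 133 · (91/133) = 91.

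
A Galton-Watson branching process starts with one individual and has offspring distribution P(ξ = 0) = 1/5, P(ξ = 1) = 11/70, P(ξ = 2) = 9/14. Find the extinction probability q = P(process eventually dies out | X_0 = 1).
q = 14/45

The pgf is f(s) = 1/5 + 11/70·s + 9/14·s². The extinction probability q is the smallest fixed point of f in [0, 1]. Setting s = f(s):
  9/14·s² + (11/70 − 1)·s + 1/5 = 0
  9/14·s² − (1/5 + 9/14)·s + 1/5 = 0
which factors as (s − 1)·(9/14·s − 1/5) = 0, giving roots s = 1 and s = (1/5)/(9/14) = 14/45.
Mean offspring μ = 11/70 + 2·9/14 = 101/70 > 1 (supercritical), so q < 1. The extinction probability is the smaller root: q = (1/5)/(9/14) = 14/45.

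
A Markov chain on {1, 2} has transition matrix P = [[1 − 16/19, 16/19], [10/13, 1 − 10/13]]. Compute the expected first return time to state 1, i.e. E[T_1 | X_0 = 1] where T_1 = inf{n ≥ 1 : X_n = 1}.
E[T_1 | X_0 = 1] = 1/π_1 = 199/95

For an irreducible recurrent Markov chain with stationary distribution π, E[T_i | X_0 = i] = 1/π_i (Kac's formula). Here π_1 = (10/13)/(16/19 + 10/13) = (10/13)/(398/247) = 95/199, so E[T_1 | X_0 = 1] = 1/π_1 = (16/19 + 10/13)/(10/13) = (398/247)/(10/13) = 199/95.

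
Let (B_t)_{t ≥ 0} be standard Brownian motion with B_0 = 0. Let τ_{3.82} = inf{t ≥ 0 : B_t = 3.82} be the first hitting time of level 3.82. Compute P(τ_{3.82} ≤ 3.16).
P(τ_{3.82} ≤ 3.16) = 2(1 − Φ(3.82/√3.16)) = 2(1 − Φ(2.1489)) ≈ 0.0316

By the reflection principle for standard BM, P(τ_b ≤ t) = 2 · P(B_t ≥ b). Since B_t ~ N(0, t), P(B_t ≥ 3.82) = 1 − Φ(3.82/√t) = 1 − Φ(3.82/√3.16) = 1 − Φ(2.1489) ≈ 0.01582. Doubling: P(τ_{3.82} ≤ 3.16) ≈ 2 · 0.01582 = 0.03164 ≈ 0.0316.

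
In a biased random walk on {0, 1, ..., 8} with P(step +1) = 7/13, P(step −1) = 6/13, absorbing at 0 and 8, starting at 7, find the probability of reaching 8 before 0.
P(hit 8 before 0) = (1 − (6/7)^7) / (1 − (6/7)^8) = 3805249/4085185

Let u_k denote P(reach 8 before 0 | start at k). Boundary: u_0 = 0, u_8 = 1. Recurrence: u_k = 7/13·u_{k+1} + 6/13·u_{k-1} for 1 ≤ k ≤ 7. Try u_k = A + B·r^k with r = q/p = (6/13)/(7/13) = 6/7. Substitution satisfies the recurrence; boundary conditions give:
  u_k = (1 − r^k) / (1 − r^N) = (1 − (6/7)^7) / (1 − (6/7)^8) = 3805249/4085185.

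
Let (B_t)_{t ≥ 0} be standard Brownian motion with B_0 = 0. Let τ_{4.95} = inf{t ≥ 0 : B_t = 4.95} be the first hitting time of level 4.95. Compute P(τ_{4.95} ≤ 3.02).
P(τ_{4.95} ≤ 3.02) = 2(1 − Φ(4.95/√3.02)) = 2(1 − Φ(2.8484)) ≈ 0.0044

By the reflection principle for standard BM, P(τ_b ≤ t) = 2 · P(B_t ≥ b). Since B_t ~ N(0, t), P(B_t ≥ 4.95) = 1 − Φ(4.95/√t) = 1 − Φ(4.95/√3.02) = 1 − Φ(2.8484) ≈ 0.00220. Doubling: P(τ_{4.95} ≤ 3.02) ≈ 2 · 0.00220 = 0.00440 ≈ 0.0044.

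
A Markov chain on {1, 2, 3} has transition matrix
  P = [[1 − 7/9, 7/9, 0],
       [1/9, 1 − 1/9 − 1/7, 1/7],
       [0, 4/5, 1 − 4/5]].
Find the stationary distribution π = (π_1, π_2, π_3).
π = (4/37, 28/37, 5/37)

This is a birth-death chain on three states, which satisfies detailed balance: π_1 · P_{12} = π_2 · P_{21} and π_2 · P_{23} = π_3 · P_{32}.
From π_1 · 7/9 = π_2 · 1/9: π_2/π_1 = (7/9)/(1/9) = 7.
From π_2 · 1/7 = π_3 · 4/5: π_3/π_2 = (1/7)/(4/5) = 5/28.
Take π_1 proportional to 1; then unnormalized π = (1, 7, 5/4). Normalize by dividing by the sum 37/4:
  π = (4/37, 28/37, 5/37).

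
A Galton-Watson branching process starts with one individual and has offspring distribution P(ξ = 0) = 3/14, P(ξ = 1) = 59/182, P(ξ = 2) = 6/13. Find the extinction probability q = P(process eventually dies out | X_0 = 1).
q = 13/28

The pgf is f(s) = 3/14 + 59/182·s + 6/13·s². The extinction probability q is the smallest fixed point of f in [0, 1]. Setting s = f(s):
  6/13·s² + (59/182 − 1)·s + 3/14 = 0
  6/13·s² − (3/14 + 6/13)·s + 3/14 = 0
which factors as (s − 1)·(6/13·s − 3/14) = 0, giving roots s = 1 and s = (3/14)/(6/13) = 13/28.
Mean offspring μ = 59/182 + 2·6/13 = 227/182 > 1 (supercritical), so q < 1. The extinction probability is the smaller root: q = (3/14)/(6/13) = 13/28.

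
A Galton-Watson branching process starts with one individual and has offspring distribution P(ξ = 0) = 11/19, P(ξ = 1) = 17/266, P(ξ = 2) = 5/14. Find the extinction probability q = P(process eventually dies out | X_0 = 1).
q = 1

Mean offspring μ = 0·11/19 + 1·17/266 + 2·5/14 = 207/266 ≤ 1. For μ ≤ 1 with offspring not concentrated at 1, the Galton-Watson process goes extinct almost surely, so q = 1.
(Algebraic check: The pgf is f(s) = 11/19 + 17/266·s + 5/14·s². The extinction probability q is the smallest fixed point of f in [0, 1]. Setting s = f(s):
  5/14·s² + (17/266 − 1)·s + 11/19 = 0
  5/14·s² − (11/19 + 5/14)·s + 11/19 = 0
which factors as (s − 1)·(5/14·s − 11/19) = 0, giving roots s = 1 and s = (11/19)/(5/14) = 154/95. Since 154/95 ≥ 1, the smallest root in [0, 1] is s = 1.)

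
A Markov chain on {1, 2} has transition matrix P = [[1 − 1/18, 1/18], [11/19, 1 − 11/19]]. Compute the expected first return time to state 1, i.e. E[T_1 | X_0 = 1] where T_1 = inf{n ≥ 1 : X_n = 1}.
E[T_1 | X_0 = 1] = 1/π_1 = 217/198

For an irreducible recurrent Markov chain with stationary distribution π, E[T_i | X_0 = i] = 1/π_i (Kac's formula). Here π_1 = (11/19)/(1/18 + 11/19) = (11/19)/(217/342) = 198/217, so E[T_1 | X_0 = 1] = 1/π_1 = (1/18 + 11/19)/(11/19) = (217/342)/(11/19) = 217/198.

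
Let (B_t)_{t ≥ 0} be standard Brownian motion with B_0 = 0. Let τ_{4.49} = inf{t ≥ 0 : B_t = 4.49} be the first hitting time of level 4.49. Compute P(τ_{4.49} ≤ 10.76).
P(τ_{4.49} ≤ 10.76) = 2(1 − Φ(4.49/√10.76)) = 2(1 − Φ(1.3688)) ≈ 0.1711

By the reflection principle for standard BM, P(τ_b ≤ t) = 2 · P(B_t ≥ b). Since B_t ~ N(0, t), P(B_t ≥ 4.49) = 1 − Φ(4.49/√t) = 1 − Φ(4.49/√10.76) = 1 − Φ(1.3688) ≈ 0.08553. Doubling: P(τ_{4.49} ≤ 10.76) ≈ 2 · 0.08553 = 0.17106 ≈ 0.1711.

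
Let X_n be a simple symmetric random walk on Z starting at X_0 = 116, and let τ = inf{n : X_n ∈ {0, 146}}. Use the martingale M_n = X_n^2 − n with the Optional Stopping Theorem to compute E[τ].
E[τ] = 3480

M_n = X_n^2 − n is a martingale (since E[X_{n+1}^2 | F_n] = X_n^2 + 1). By OST (τ has finite mean in a bounded region), E[M_τ] = E[M_0] = X_0^2 − 0 = 116^2 = 13456. Also E[M_τ] = E[X_τ^2] − E[τ]. The walk exits at 0 or 146, with P(hit 146 first) = 116/146, so E[X_τ^2] = 146^2 · 116/146 + 0 = 16936. Thus E[τ] = E[X_τ^2] − E[M_τ] = 16936 − 13456 = 3480 = 116(146 − 116) = 3480.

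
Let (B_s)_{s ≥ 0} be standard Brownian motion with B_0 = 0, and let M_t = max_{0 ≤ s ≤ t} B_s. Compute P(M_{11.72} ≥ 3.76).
P(M_{11.72} ≥ 3.76) = 2·P(B_{11.72} ≥ 3.76) = 2(1 − Φ(3.76/√11.72)) ≈ 0.2721

By the reflection principle for Brownian motion, P(M_t ≥ a) = 2 · P(B_t ≥ a) for a ≥ 0. Since B_t ~ N(0, t), P(B_t ≥ 3.76) = 1 − Φ(3.76/√t) = 1 − Φ(3.76/√11.72) = 1 − Φ(1.0983). So
  P(M_{11.72} ≥ 3.76) = 2(1 − Φ(1.0983)) ≈ 0.2721.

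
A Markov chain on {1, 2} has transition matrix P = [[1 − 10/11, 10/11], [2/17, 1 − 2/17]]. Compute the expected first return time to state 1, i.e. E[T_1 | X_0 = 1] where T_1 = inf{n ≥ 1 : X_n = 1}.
E[T_1 | X_0 = 1] = 1/π_1 = 96/11

For an irreducible recurrent Markov chain with stationary distribution π, E[T_i | X_0 = i] = 1/π_i (Kac's formula). Here π_1 = (2/17)/(10/11 + 2/17) = (2/17)/(192/187) = 11/96, so E[T_1 | X_0 = 1] = 1/π_1 = (10/11 + 2/17)/(2/17) = (192/187)/(2/17) = 96/11.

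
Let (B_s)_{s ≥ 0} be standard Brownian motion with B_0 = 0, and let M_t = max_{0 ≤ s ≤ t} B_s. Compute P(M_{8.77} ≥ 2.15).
P(M_{8.77} ≥ 2.15) = 2·P(B_{8.77} ≥ 2.15) = 2(1 − Φ(2.15/√8.77)) ≈ 0.4678

By the reflection principle for Brownian motion, P(M_t ≥ a) = 2 · P(B_t ≥ a) for a ≥ 0. Since B_t ~ N(0, t), P(B_t ≥ 2.15) = 1 − Φ(2.15/√t) = 1 − Φ(2.15/√8.77) = 1 − Φ(0.7260). So
  P(M_{8.77} ≥ 2.15) = 2(1 − Φ(0.7260)) ≈ 0.4678.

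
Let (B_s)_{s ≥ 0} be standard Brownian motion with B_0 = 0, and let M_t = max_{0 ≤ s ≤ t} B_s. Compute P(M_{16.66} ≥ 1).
P(M_{16.66} ≥ 1) = 2·P(B_{16.66} ≥ 1) = 2(1 − Φ(1/√16.66)) ≈ 0.8065

By the reflection principle for Brownian motion, P(M_t ≥ a) = 2 · P(B_t ≥ a) for a ≥ 0. Since B_t ~ N(0, t), P(B_t ≥ 1) = 1 − Φ(1/√t) = 1 − Φ(1/√16.66) = 1 − Φ(0.2450). So
  P(M_{16.66} ≥ 1) = 2(1 − Φ(0.2450)) ≈ 0.8065.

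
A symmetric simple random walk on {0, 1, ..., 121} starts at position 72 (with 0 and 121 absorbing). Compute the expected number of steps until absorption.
E[τ | X_0 = 72] = 3528

Let v_k = E[τ | X_0 = k]. Boundary: v_0 = v_121 = 0. Recurrence: v_k = 1 + (v_{k-1} + v_{k+1})/2 for 1 ≤ k ≤ 120. The particular solution to v_k − (v_{k-1} + v_{k+1})/2 = 1 is v_k = −k^2. Adding homogeneous solution A + B k and matching boundaries gives v_k = k (121 − k). Substituting k = 72: v_72 = 72 · 49 = 3528.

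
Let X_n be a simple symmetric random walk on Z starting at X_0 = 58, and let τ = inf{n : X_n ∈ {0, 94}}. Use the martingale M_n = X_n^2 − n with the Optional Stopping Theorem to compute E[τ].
E[τ] = 2088

M_n = X_n^2 − n is a martingale (since E[X_{n+1}^2 | F_n] = X_n^2 + 1). By OST (τ has finite mean in a bounded region), E[M_τ] = E[M_0] = X_0^2 − 0 = 58^2 = 3364. Also E[M_τ] = E[X_τ^2] − E[τ]. The walk exits at 0 or 94, with P(hit 94 first) = 58/94, so E[X_τ^2] = 94^2 · 58/94 + 0 = 5452. Thus E[τ] = E[X_τ^2] − E[M_τ] = 5452 − 3364 = 2088 = 58(94 − 58) = 2088.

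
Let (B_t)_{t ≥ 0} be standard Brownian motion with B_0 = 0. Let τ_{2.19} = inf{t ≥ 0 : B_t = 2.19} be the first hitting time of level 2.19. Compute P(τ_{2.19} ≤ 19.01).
P(τ_{2.19} ≤ 19.01) = 2(1 − Φ(2.19/√19.01)) = 2(1 − Φ(0.5023)) ≈ 0.6155

By the reflection principle for standard BM, P(τ_b ≤ t) = 2 · P(B_t ≥ b). Since B_t ~ N(0, t), P(B_t ≥ 2.19) = 1 − Φ(2.19/√t) = 1 − Φ(2.19/√19.01) = 1 − Φ(0.5023) ≈ 0.30773. Doubling: P(τ_{2.19} ≤ 19.01) ≈ 2 · 0.30773 = 0.61546 ≈ 0.6155.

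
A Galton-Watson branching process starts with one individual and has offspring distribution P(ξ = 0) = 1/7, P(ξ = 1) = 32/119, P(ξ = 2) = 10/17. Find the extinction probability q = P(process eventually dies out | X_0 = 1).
q = 17/70

The pgf is f(s) = 1/7 + 32/119·s + 10/17·s². The extinction probability q is the smallest fixed point of f in [0, 1]. Setting s = f(s):
  10/17·s² + (32/119 − 1)·s + 1/7 = 0
  10/17·s² − (1/7 + 10/17)·s + 1/7 = 0
which factors as (s − 1)·(10/17·s − 1/7) = 0, giving roots s = 1 and s = (1/7)/(10/17) = 17/70.
Mean offspring μ = 32/119 + 2·10/17 = 172/119 > 1 (supercritical), so q < 1. The extinction probability is the smaller root: q = (1/7)/(10/17) = 17/70.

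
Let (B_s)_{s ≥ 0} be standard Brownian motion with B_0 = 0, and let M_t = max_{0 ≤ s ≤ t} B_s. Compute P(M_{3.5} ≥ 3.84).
P(M_{3.5} ≥ 3.84) = 2·P(B_{3.5} ≥ 3.84) = 2(1 − Φ(3.84/√3.5)) ≈ 0.0401

By the reflection principle for Brownian motion, P(M_t ≥ a) = 2 · P(B_t ≥ a) for a ≥ 0. Since B_t ~ N(0, t), P(B_t ≥ 3.84) = 1 − Φ(3.84/√t) = 1 − Φ(3.84/√3.5) = 1 − Φ(2.0526). So
  P(M_{3.5} ≥ 3.84) = 2(1 − Φ(2.0526)) ≈ 0.0401.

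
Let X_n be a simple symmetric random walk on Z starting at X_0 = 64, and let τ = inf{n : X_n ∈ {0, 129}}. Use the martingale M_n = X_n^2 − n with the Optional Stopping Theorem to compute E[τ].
E[τ] = 4160

M_n = X_n^2 − n is a martingale (since E[X_{n+1}^2 | F_n] = X_n^2 + 1). By OST (τ has finite mean in a bounded region), E[M_τ] = E[M_0] = X_0^2 − 0 = 64^2 = 4096. Also E[M_τ] = E[X_τ^2] − E[τ]. The walk exits at 0 or 129, with P(hit 129 first) = 64/129, so E[X_τ^2] = 129^2 · 64/129 + 0 = 8256. Thus E[τ] = E[X_τ^2] − E[M_τ] = 8256 − 4096 = 4160 = 64(129 − 64) = 4160.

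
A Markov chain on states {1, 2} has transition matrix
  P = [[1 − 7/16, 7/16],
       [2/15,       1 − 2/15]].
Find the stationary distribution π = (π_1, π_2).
π_1 = 32/137, π_2 = 105/137

Solve πP = π with π_1 + π_2 = 1. From πP = π: π_1 · (1 − 7/16) + π_2 · 2/15 = π_1 ⇒ π_2 · 2/15 = π_1 · 7/16 ⇒ π_2/π_1 = (7/16)/(2/15) = 105/32. Together with π_1 + π_2 = 1:
  π_1 = (2/15)/(7/16 + 2/15) = (2/15)/(137/240) = 32/137,
  π_2 = (7/16)/(7/16 + 2/15) = (7/16)/(137/240) = 105/137.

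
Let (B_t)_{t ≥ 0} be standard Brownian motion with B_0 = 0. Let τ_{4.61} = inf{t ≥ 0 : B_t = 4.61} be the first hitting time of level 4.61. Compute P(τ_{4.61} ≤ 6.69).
P(τ_{4.61} ≤ 6.69) = 2(1 − Φ(4.61/√6.69)) = 2(1 − Φ(1.7823)) ≈ 0.0747

By the reflection principle for standard BM, P(τ_b ≤ t) = 2 · P(B_t ≥ b). Since B_t ~ N(0, t), P(B_t ≥ 4.61) = 1 − Φ(4.61/√t) = 1 − Φ(4.61/√6.69) = 1 − Φ(1.7823) ≈ 0.03735. Doubling: P(τ_{4.61} ≤ 6.69) ≈ 2 · 0.03735 = 0.07470 ≈ 0.0747.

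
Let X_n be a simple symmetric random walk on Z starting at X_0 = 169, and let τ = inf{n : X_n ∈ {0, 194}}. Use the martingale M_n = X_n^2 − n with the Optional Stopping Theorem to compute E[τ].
E[τ] = 4225

M_n = X_n^2 − n is a martingale (since E[X_{n+1}^2 | F_n] = X_n^2 + 1). By OST (τ has finite mean in a bounded region), E[M_τ] = E[M_0] = X_0^2 − 0 = 169^2 = 28561. Also E[M_τ] = E[X_τ^2] − E[τ]. The walk exits at 0 or 194, with P(hit 194 first) = 169/194, so E[X_τ^2] = 194^2 · 169/194 + 0 = 32786. Thus E[τ] = E[X_τ^2] − E[M_τ] = 32786 − 28561 = 4225 = 169(194 − 169) = 4225.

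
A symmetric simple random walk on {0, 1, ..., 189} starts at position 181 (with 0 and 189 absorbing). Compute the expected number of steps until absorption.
E[τ | X_0 = 181] = 1448

Let v_k = E[τ | X_0 = k]. Boundary: v_0 = v_189 = 0. Recurrence: v_k = 1 + (v_{k-1} + v_{k+1})/2 for 1 ≤ k ≤ 188. The particular solution to v_k − (v_{k-1} + v_{k+1})/2 = 1 is v_k = −k^2. Adding homogeneous solution A + B k and matching boundaries gives v_k = k (189 − k). Substituting k = 181: v_181 = 181 · 8 = 1448.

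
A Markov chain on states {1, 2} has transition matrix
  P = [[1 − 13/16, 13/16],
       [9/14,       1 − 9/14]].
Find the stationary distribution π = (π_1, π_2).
π_1 = 72/163, π_2 = 91/163

Solve πP = π with π_1 + π_2 = 1. From πP = π: π_1 · (1 − 13/16) + π_2 · 9/14 = π_1 ⇒ π_2 · 9/14 = π_1 · 13/16 ⇒ π_2/π_1 = (13/16)/(9/14) = 91/72. Together with π_1 + π_2 = 1:
  π_1 = (9/14)/(13/16 + 9/14) = (9/14)/(163/112) = 72/163,
  π_2 = (13/16)/(13/16 + 9/14) = (13/16)/(163/112) = 91/163.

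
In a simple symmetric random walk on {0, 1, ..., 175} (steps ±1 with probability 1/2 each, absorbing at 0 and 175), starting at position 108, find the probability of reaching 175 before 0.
P(hit 175 before 0) = 108/175

Let u_k = P(hit 175 before 0 | start at k). Then u_0 = 0, u_175 = 1, and u_k = u_{k-1}/2 + u_{k+1}/2 for 1 ≤ k ≤ 174. This harmonic recurrence is solved by u_k = k/175, giving u_108 = 108/175.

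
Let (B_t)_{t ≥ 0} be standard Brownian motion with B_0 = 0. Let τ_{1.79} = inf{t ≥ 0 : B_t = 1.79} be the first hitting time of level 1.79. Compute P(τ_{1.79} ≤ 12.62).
P(τ_{1.79} ≤ 12.62) = 2(1 − Φ(1.79/√12.62)) = 2(1 − Φ(0.5039)) ≈ 0.6143

By the reflection principle for standard BM, P(τ_b ≤ t) = 2 · P(B_t ≥ b). Since B_t ~ N(0, t), P(B_t ≥ 1.79) = 1 − Φ(1.79/√t) = 1 − Φ(1.79/√12.62) = 1 − Φ(0.5039) ≈ 0.30717. Doubling: P(τ_{1.79} ≤ 12.62) ≈ 2 · 0.30717 = 0.61434 ≈ 0.6143.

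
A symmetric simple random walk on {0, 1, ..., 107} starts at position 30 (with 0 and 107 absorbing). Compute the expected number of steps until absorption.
E[τ | X_0 = 30] = 2310

Let v_k = E[τ | X_0 = k]. Boundary: v_0 = v_107 = 0. Recurrence: v_k = 1 + (v_{k-1} + v_{k+1})/2 for 1 ≤ k ≤ 106. The particular solution to v_k − (v_{k-1} + v_{k+1})/2 = 1 is v_k = −k^2. Adding homogeneous solution A + B k and matching boundaries gives v_k = k (107 − k). Substituting k = 30: v_30 = 30 · 77 = 2310.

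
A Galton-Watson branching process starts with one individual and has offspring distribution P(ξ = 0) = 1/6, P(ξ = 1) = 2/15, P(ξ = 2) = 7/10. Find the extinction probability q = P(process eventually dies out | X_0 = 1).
q = 5/21

The pgf is f(s) = 1/6 + 2/15·s + 7/10·s². The extinction probability q is the smallest fixed point of f in [0, 1]. Setting s = f(s):
  7/10·s² + (2/15 − 1)·s + 1/6 = 0
  7/10·s² − (1/6 + 7/10)·s + 1/6 = 0
which factors as (s − 1)·(7/10·s − 1/6) = 0, giving roots s = 1 and s = (1/6)/(7/10) = 5/21.
Mean offspring μ = 2/15 + 2·7/10 = 23/15 > 1 (supercritical), so q < 1. The extinction probability is the smaller root: q = (1/6)/(7/10) = 5/21.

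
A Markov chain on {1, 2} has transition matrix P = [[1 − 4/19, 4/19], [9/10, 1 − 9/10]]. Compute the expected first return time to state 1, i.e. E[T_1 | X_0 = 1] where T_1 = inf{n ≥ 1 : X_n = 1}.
E[T_1 | X_0 = 1] = 1/π_1 = 211/171

For an irreducible recurrent Markov chain with stationary distribution π, E[T_i | X_0 = i] = 1/π_i (Kac's formula). Here π_1 = (9/10)/(4/19 + 9/10) = (9/10)/(211/190) = 171/211, so E[T_1 | X_0 = 1] = 1/π_1 = (4/19 + 9/10)/(9/10) = (211/190)/(9/10) = 211/171.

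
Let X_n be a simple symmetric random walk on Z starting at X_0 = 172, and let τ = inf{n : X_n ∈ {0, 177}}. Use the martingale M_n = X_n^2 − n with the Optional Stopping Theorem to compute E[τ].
E[τ] = 860

M_n = X_n^2 − n is a martingale (since E[X_{n+1}^2 | F_n] = X_n^2 + 1). By OST (τ has finite mean in a bounded region), E[M_τ] = E[M_0] = X_0^2 − 0 = 172^2 = 29584. Also E[M_τ] = E[X_τ^2] − E[τ]. The walk exits at 0 or 177, with P(hit 177 first) = 172/177, so E[X_τ^2] = 177^2 · 172/177 + 0 = 30444. Thus E[τ] = E[X_τ^2] − E[M_τ] = 30444 − 29584 = 860 = 172(177 − 172) = 860.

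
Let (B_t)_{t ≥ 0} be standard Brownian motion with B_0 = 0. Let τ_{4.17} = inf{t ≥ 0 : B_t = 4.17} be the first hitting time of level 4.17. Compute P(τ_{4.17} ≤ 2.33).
P(τ_{4.17} ≤ 2.33) = 2(1 − Φ(4.17/√2.33)) = 2(1 − Φ(2.7319)) ≈ 0.0063

By the reflection principle for standard BM, P(τ_b ≤ t) = 2 · P(B_t ≥ b). Since B_t ~ N(0, t), P(B_t ≥ 4.17) = 1 − Φ(4.17/√t) = 1 − Φ(4.17/√2.33) = 1 − Φ(2.7319) ≈ 0.00315. Doubling: P(τ_{4.17} ≤ 2.33) ≈ 2 · 0.00315 = 0.00630 ≈ 0.0063.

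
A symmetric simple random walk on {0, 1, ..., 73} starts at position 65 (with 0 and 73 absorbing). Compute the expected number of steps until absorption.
E[τ | X_0 = 65] = 520

Let v_k = E[τ | X_0 = k]. Boundary: v_0 = v_73 = 0. Recurrence: v_k = 1 + (v_{k-1} + v_{k+1})/2 for 1 ≤ k ≤ 72. The particular solution to v_k − (v_{k-1} + v_{k+1})/2 = 1 is v_k = −k^2. Adding homogeneous solution A + B k and matching boundaries gives v_k = k (73 − k). Substituting k = 65: v_65 = 65 · 8 = 520.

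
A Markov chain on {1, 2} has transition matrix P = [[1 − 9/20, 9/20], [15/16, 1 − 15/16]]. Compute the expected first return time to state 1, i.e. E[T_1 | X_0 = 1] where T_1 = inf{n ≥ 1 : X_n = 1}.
E[T_1 | X_0 = 1] = 1/π_1 = 37/25

For an irreducible recurrent Markov chain with stationary distribution π, E[T_i | X_0 = i] = 1/π_i (Kac's formula). Here π_1 = (15/16)/(9/20 + 15/16) = (15/16)/(111/80) = 25/37, so E[T_1 | X_0 = 1] = 1/π_1 = (9/20 + 15/16)/(15/16) = (111/80)/(15/16) = 37/25.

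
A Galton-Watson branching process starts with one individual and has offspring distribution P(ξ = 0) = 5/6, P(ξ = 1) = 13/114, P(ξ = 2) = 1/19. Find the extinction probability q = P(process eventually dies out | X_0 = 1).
q = 1

Mean offspring μ = 0·5/6 + 1·13/114 + 2·1/19 = 25/114 ≤ 1. For μ ≤ 1 with offspring not concentrated at 1, the Galton-Watson process goes extinct almost surely, so q = 1.
(Algebraic check: The pgf is f(s) = 5/6 + 13/114·s + 1/19·s². The extinction probability q is the smallest fixed point of f in [0, 1]. Setting s = f(s):
  1/19·s² + (13/114 − 1)·s + 5/6 = 0
  1/19·s² − (5/6 + 1/19)·s + 5/6 = 0
which factors as (s − 1)·(1/19·s − 5/6) = 0, giving roots s = 1 and s = (5/6)/(1/19) = 95/6. Since 95/6 ≥ 1, the smallest root in [0, 1] is s = 1.)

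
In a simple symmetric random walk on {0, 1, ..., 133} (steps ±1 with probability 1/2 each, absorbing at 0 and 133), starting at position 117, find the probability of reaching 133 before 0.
P(hit 133 before 0) = 117/133

Let u_k = P(hit 133 before 0 | start at k). Then u_0 = 0, u_133 = 1, and u_k = u_{k-1}/2 + u_{k+1}/2 for 1 ≤ k ≤ 132. This harmonic recurrence is solved by u_k = k/133, giving u_117 = 117/133.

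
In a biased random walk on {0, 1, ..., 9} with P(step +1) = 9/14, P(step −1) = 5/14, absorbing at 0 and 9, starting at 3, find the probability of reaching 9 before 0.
P(hit 9 before 0) = (1 − (5/9)^3) / (1 − (5/9)^9) = 531441/638191

Let u_k denote P(reach 9 before 0 | start at k). Boundary: u_0 = 0, u_9 = 1. Recurrence: u_k = 9/14·u_{k+1} + 5/14·u_{k-1} for 1 ≤ k ≤ 8. Try u_k = A + B·r^k with r = q/p = (5/14)/(9/14) = 5/9. Substitution satisfies the recurrence; boundary conditions give:
  u_k = (1 − r^k) / (1 − r^N) = (1 − (5/9)^3) / (1 − (5/9)^9) = 531441/638191.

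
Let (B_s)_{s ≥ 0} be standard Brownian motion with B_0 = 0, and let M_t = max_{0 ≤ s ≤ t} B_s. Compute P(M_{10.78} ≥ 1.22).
P(M_{10.78} ≥ 1.22) = 2·P(B_{10.78} ≥ 1.22) = 2(1 − Φ(1.22/√10.78)) ≈ 0.7102

By the reflection principle for Brownian motion, P(M_t ≥ a) = 2 · P(B_t ≥ a) for a ≥ 0. Since B_t ~ N(0, t), P(B_t ≥ 1.22) = 1 − Φ(1.22/√t) = 1 − Φ(1.22/√10.78) = 1 − Φ(0.3716). So
  P(M_{10.78} ≥ 1.22) = 2(1 − Φ(0.3716)) ≈ 0.7102.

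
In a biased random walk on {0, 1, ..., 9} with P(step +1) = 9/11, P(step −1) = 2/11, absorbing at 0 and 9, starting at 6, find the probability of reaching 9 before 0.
P(hit 9 before 0) = (1 − (2/9)^6) / (1 − (2/9)^9) = 537273/537337

Let u_k denote P(reach 9 before 0 | start at k). Boundary: u_0 = 0, u_9 = 1. Recurrence: u_k = 9/11·u_{k+1} + 2/11·u_{k-1} for 1 ≤ k ≤ 8. Try u_k = A + B·r^k with r = q/p = (2/11)/(9/11) = 2/9. Substitution satisfies the recurrence; boundary conditions give:
  u_k = (1 − r^k) / (1 − r^N) = (1 − (2/9)^6) / (1 − (2/9)^9) = 537273/537337.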